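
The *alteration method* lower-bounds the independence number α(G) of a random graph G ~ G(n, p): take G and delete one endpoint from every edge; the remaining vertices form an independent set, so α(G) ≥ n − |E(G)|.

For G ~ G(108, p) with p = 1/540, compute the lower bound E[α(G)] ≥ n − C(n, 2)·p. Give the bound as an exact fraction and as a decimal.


E[|E(G)|] = C(108, 2)·p = 5778 · (1/540) = 107/10.
E[α(G)] ≥ n − E[|E(G)|] = 108 − 107/10 = 973/10.
Numerically: ≈ 97.300000.
(This is only a lower bound; the true E[α(G)] may be larger.)

E[α(G)] ≥ 973/10 ≈ 97.300000.


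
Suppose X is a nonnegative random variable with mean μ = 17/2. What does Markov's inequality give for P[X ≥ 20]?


μ = E[X] = 17/2, a = 20.
Markov: P[X ≥ 20] ≤ μ/a = (17/2)/20 = 17/40.
Numerically: ≈ 0.425000.
(Since a = 20 > μ = 8.500000, the bound 17/40 is < 1 and informative.)

P[X ≥ 20] ≤ 17/40 ≈ 0.425000.


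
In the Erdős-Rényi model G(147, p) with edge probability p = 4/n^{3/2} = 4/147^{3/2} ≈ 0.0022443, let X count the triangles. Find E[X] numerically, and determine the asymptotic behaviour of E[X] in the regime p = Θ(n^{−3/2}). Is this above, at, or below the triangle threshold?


Number of potential triangles: C(147, 3) = 518665.
Each occurs with probability p³ ≈ (0.0022443)³ ≈ 1.1304516e-08.
By linearity: E[X] = C(147, 3)·p³ ≈ 518665 · 1.1304516e-08 ≈ 0.00586.
Since α = 3/2 > 1, p = c/n^{3/2} = o(1/n) is below the triangle threshold p ~ 1/n. Asymptotically E[X] ~ (c³/6)·n^{3(1−α)} = (4³/6)·n^{-1.5} → 0, so by Markov's inequality G has no triangles w.h.p.

E[X] ≈ 0.00586; in regime p = Θ(1/n^{3/2}) E[X] tends to 0 (below the triangle threshold p ~ 1/n).


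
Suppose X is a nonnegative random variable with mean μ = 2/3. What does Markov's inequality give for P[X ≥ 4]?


μ = E[X] = 2/3, a = 4.
Markov: P[X ≥ 4] ≤ μ/a = (2/3)/4 = 1/6.
Numerically: ≈ 0.16667.
(Since a = 4 > μ = 0.66667, the bound 1/6 is < 1 and informative.)

P[X ≥ 4] ≤ 1/6 ≈ 0.16667.


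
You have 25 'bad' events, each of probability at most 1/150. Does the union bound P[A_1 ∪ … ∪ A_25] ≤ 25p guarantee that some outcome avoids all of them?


Union bound: P[∪_{i=1}^{25} A_i] ≤ Σ_i P[A_i] ≤ 25·p = 25·(1/150) = 1/6.
Numerically: 1/6 ≈ 0.166667.
Is 1/6 < 1? YES.
Since P[∪ A_i] ≤ 1/6 < 1, the complement has P[∩ A_i^c] ≥ 1 − 1/6 = 5/6 > 0, so some outcome avoids every A_i.

25·p = 1/6 ≈ 0.166667; existence CERTIFIED by the union bound.


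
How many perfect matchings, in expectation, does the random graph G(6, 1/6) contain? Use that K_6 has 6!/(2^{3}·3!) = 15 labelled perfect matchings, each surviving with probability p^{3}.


K_6 has 6!/(2^{3}·3!) = 15 labelled perfect matchings.
For each such perfect matching H, let X_H = 1 if all 3 edges of H are present in G. Then P[X_H = 1] = p^{3} = (1/6)^{3} = 1/216.
By linearity: E[X] = Σ_H E[X_H] = 15 · p^{3} = 15 · 1/216 = 5/72.
Numerically: E[X] ≈ 0.069444.

E[X] = 15 · (1/6)^{3} = 5/72 ≈ 0.069444.


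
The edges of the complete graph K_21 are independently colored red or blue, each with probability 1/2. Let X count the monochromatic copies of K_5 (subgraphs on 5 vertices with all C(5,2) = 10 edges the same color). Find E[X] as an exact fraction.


Let X = Σ_S X_S over the C(21, 5) = 20349 subsets S of size 5, where X_S = 1 if the K_5 on S is monochromatic.
For a fixed S, the K_5 on S has C(5, 2) = 10 edges. P[all 10 edges red] = (1/2)^10, and likewise for blue, so P[monochromatic] = 2·(1/2)^10 = 2^{1 − 10} = 1/512.
By linearity: E[X] = C(21, 5) · 2^{1 − 10} = 20349 · 1/512 = 20349/512.
Numerically: E[X] ≈ 39.744141.

E[X] = C(21,5)·2^(1−C(5,2)) = 20349/512 ≈ 39.744141.


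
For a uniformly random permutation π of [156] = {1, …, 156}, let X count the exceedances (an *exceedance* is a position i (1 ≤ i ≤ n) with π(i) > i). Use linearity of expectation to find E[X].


Write X = Σ_{i=1}^{156} X_i, where X_i = 1_{π(i) > i}.
For each fixed i, π(i) is uniform over {1, …, 156} (marginal of a uniform permutation), so P[π(i) > i] = (n − i)/n. Summing: Σ_{i=1}^{156} (n − i)/n = (0 + 1 + … + 155)/156 = 156(156 − 1)/(2·156) = (156 − 1)/2.
Hence E[X] = Σ_{i=1}^{156} (156 − i)/156 = 155/2 ≈ 77.5000.

E[X] = 155/2 = 77.5000.


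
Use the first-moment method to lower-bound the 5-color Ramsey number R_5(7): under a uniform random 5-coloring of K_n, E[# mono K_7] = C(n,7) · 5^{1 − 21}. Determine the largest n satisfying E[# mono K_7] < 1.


We need C(n, 7) · 5^{1 − 21} < 1, i.e. C(n, 7) < 5^{21 − 1} = 95367431640625.
Check values of n near the boundary:
  n = 337: C(337, 7) = 91989916924632; 91989916924632 < 95367431640625? YES
  n = 338: C(338, 7) = 93935323022736; 93935323022736 < 95367431640625? YES
  n = 339: C(339, 7) = 95915887062372; 95915887062372 < 95367431640625? NO
  n = 340: C(340, 7) = 97932136940560; 97932136940560 < 95367431640625? NO
  n = 341: C(341, 7) = 99984606876440; 99984606876440 < 95367431640625? NO
The largest n with C(n, 7) < 95367431640625 is n = 338 (where E[X] = 93935323022736/95367431640625 ≈ 0.98498). Hence R_5(7) > 338, i.e. R_5(7) ≥ 339.

Largest n = 338; hence R_5(7) > 338.


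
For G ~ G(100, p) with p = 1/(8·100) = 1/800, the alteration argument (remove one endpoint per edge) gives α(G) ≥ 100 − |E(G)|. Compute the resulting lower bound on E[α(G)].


E[|E(G)|] = C(100, 2)·p = 4950 · (1/800) = 99/16.
E[α(G)] ≥ n − E[|E(G)|] = 100 − 99/16 = 1501/16.
Numerically: ≈ 93.8125.
(This is only a lower bound; the true E[α(G)] may be larger.)

E[α(G)] ≥ 1501/16 ≈ 93.8125.


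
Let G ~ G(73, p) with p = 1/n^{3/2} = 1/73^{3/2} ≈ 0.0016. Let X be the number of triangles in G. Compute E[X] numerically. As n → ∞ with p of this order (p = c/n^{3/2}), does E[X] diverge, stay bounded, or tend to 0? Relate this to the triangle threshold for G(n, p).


Number of potential triangles: C(73, 3) = 62196.
Each occurs with probability p³ ≈ (0.0016)³ ≈ 4.12142e-09.
By linearity: E[X] = C(73, 3)·p³ ≈ 62196 · 4.12142e-09 ≈ 0.000.
Since α = 3/2 > 1, p = c/n^{3/2} = o(1/n) is below the triangle threshold p ~ 1/n. Asymptotically E[X] ~ (c³/6)·n^{3(1−α)} = (1³/6)·n^{-1.5} → 0, so by Markov's inequality G has no triangles w.h.p.

E[X] ≈ 0.000; in regime p = Θ(1/n^{3/2}) E[X] tends to 0 (below the triangle threshold p ~ 1/n).


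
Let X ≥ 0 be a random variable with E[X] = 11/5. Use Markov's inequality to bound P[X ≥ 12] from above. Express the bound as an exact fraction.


μ = E[X] = 11/5, a = 12.
Markov: P[X ≥ 12] ≤ μ/a = (11/5)/12 = 11/60.
Numerically: ≈ 0.18333.
(Since a = 12 > μ = 2.20000, the bound 11/60 is < 1 and informative.)

P[X ≥ 12] ≤ 11/60 ≈ 0.18333.


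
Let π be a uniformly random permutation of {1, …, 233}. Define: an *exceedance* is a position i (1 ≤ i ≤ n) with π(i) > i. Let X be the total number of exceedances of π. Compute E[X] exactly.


Write X = Σ_{i=1}^{233} X_i, where X_i = 1_{π(i) > i}.
For each fixed i, π(i) is uniform over {1, …, 233} (marginal of a uniform permutation), so P[π(i) > i] = (n − i)/n. Summing: Σ_{i=1}^{233} (n − i)/n = (0 + 1 + … + 232)/233 = 233(233 − 1)/(2·233) = (233 − 1)/2.
Hence E[X] = Σ_{i=1}^{233} (233 − i)/233 = 116 ≈ 116.0000.

E[X] = 116 = 116.0000.


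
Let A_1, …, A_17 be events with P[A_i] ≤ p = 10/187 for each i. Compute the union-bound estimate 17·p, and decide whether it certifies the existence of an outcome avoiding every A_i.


Union bound: P[∪_{i=1}^{17} A_i] ≤ Σ_i P[A_i] ≤ 17·p = 17·(10/187) = 10/11.
Numerically: 10/11 ≈ 0.909.
Is 10/11 < 1? YES.
Since P[∪ A_i] ≤ 10/11 < 1, the complement has P[∩ A_i^c] ≥ 1 − 10/11 = 1/11 > 0, so some outcome avoids every A_i.

17·p = 10/11 ≈ 0.909; existence CERTIFIED by the union bound.


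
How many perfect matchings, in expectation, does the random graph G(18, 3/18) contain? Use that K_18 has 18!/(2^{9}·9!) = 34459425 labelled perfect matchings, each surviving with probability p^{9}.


K_18 has 18!/(2^{9}·9!) = 34459425 labelled perfect matchings.
For each such perfect matching H, let X_H = 1 if all 9 edges of H are present in G. Then P[X_H = 1] = p^{9} = (1/6)^{9} = 1/10077696.
Summing the indicators: E[X] = Σ_H E[X_H] = 34459425 · p^{9} = 34459425 · 1/10077696 = 425425/124416.
Numerically: E[X] ≈ 3.42.

E[X] = 34459425 · (1/6)^{9} = 425425/124416 ≈ 3.42.


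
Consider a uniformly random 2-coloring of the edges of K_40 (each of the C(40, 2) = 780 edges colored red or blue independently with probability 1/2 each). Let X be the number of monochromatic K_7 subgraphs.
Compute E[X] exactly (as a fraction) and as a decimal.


Let X = Σ_S X_S over the C(40, 7) = 18643560 subsets S of size 7, where X_S = 1 if the K_7 on S is monochromatic.
For a fixed S, the K_7 on S has C(7, 2) = 21 edges. P[all 21 edges red] = (1/2)^21, and likewise for blue, so P[monochromatic] = 2·(1/2)^21 = 2^{1 − 21} = 1/1048576.
By linearity of expectation: E[X] = C(40, 7) · 2^{1 − 21} = 18643560 · 1/1048576 = 2330445/131072.
Numerically: E[X] ≈ 17.7799.

E[X] = C(40,7)·2^(1−C(7,2)) = 2330445/131072 ≈ 17.7799.


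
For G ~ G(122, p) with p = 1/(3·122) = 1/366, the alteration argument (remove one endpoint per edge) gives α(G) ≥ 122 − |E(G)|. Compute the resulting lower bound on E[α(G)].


E[|E(G)|] = C(122, 2)·p = 7381 · (1/366) = 121/6.
E[α(G)] ≥ n − E[|E(G)|] = 122 − 121/6 = 611/6.
Numerically: ≈ 101.833.
(This is only a lower bound; the true E[α(G)] may be larger.)

E[α(G)] ≥ 611/6 ≈ 101.833.


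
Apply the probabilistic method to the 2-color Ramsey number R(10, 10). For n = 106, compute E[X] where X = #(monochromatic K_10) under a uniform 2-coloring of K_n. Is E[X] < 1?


E[X] = C(106, 10) · 2^{1 − 45} = 31853506369685 · 2^{−44} = 31853506369685/17592186044416.
As a reduced fraction: E[X] = 31853506369685/17592186044416 ≈ 1.810662.
Is E[X] < 1? NO.
Since E[X] ≥ 1, the first-moment bound is inconclusive at n = 106; it does NOT by itself certify R(10, 10) > 106.

E[X] = 31853506369685/17592186044416 ≈ 1.810662; E[X] ≥ 1; first-moment method inconclusive here.


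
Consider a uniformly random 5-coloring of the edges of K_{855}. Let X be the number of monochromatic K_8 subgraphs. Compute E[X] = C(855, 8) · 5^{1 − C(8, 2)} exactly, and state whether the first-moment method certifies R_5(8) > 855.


E[X] = C(855, 8) · 5^{1 − 28} = 6854000254398702450 · 5^{−27} = 6854000254398702450/7450580596923828125.
As a reduced fraction: E[X] = 274160010175948098/298023223876953125 ≈ 0.920.
Is E[X] < 1? YES.
Since E[X] < 1, there exists a 5-coloring of K_{855} with no monochromatic K_8; hence R_5(8) > 855.

E[X] = 274160010175948098/298023223876953125 ≈ 0.920; E[X] < 1, so R_5(8) > 855.


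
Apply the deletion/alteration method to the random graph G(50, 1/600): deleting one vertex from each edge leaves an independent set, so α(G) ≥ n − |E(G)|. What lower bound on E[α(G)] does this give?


E[|E(G)|] = C(50, 2)·p = 1225 · (1/600) = 49/24.
E[α(G)] ≥ n − E[|E(G)|] = 50 − 49/24 = 1151/24.
Numerically: ≈ 47.958.
(This is only a lower bound; the true E[α(G)] may be larger.)

E[α(G)] ≥ 1151/24 ≈ 47.958.


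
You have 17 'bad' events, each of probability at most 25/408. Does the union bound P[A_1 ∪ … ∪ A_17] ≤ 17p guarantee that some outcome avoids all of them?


Union bound: P[∪_{i=1}^{17} A_i] ≤ Σ_i P[A_i] ≤ 17·p = 17·(25/408) = 25/24.
Numerically: 25/24 ≈ 1.0416667.
Is 25/24 < 1? NO.
Since the bound 25/24 is ≥ 1, the union bound is uninformative here; it does NOT by itself certify existence.

17·p = 25/24 ≈ 1.0416667; existence NOT certified by the union bound.


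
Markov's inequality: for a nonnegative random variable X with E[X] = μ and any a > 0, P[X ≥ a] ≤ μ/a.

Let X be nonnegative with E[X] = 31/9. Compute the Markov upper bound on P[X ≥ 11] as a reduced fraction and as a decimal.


μ = E[X] = 31/9, a = 11.
Markov: P[X ≥ 11] ≤ μ/a = (31/9)/11 = 31/99.
Numerically: ≈ 0.3131.
(Since a = 11 > μ = 3.4444, the bound 31/99 is < 1 and informative.)

P[X ≥ 11] ≤ 31/99 ≈ 0.3131.


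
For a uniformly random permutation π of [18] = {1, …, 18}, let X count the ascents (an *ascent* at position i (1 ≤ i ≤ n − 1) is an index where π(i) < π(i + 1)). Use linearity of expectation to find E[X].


Write X = Σ X_I over i = 1, …, 17, with X_I the indicator of one ascent.
There are 17 indicators.
For each fixed i, the pair (π(i), π(i+1)) is a uniformly random ordered pair of distinct values from {1, …, 18}; by symmetry P[π(i) < π(i+1)] = 1/2.
By linearity: E[X] = 17 · (1/2) = (18 − 1) · (1/2) = 17/2 ≈ 8.500000.

E[X] = 17/2 = 8.500000.


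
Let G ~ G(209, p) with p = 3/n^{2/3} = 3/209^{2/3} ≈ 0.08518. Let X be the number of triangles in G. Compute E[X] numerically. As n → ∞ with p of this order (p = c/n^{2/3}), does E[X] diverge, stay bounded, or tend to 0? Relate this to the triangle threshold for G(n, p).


Number of potential triangles: C(209, 3) = 1499784.
Each occurs with probability p³ ≈ (0.08518)³ ≈ 6.181177e-04.
By linearity: E[X] = C(209, 3)·p³ ≈ 1499784 · 6.181177e-04 ≈ 927.0431.
Since α = 2/3 < 1, p = c/n^{2/3} ≫ 1/n is above the triangle threshold p ~ 1/n. Asymptotically E[X] ~ (c³/6)·n^{3(1−α)} = (3³/6)·n^{1} → ∞; triangles are abundant w.h.p.

E[X] ≈ 927.0431; in regime p = Θ(1/n^{2/3}) E[X] diverges (above the triangle threshold p ~ 1/n).


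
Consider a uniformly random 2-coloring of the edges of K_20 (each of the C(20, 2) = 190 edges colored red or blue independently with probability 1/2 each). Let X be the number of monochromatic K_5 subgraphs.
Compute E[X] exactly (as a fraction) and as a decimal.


Let X = Σ_S X_S over the C(20, 5) = 15504 subsets S of size 5, where X_S = 1 if the K_5 on S is monochromatic.
For a fixed S, the K_5 on S has C(5, 2) = 10 edges. P[all 10 edges red] = (1/2)^10, and likewise for blue, so P[monochromatic] = 2·(1/2)^10 = 2^{1 − 10} = 1/512.
By linearity: E[X] = C(20, 5) · 2^{1 − 10} = 15504 · 1/512 = 969/32.
Numerically: E[X] ≈ 30.281.

E[X] = C(20,5)·2^(1−C(5,2)) = 969/32 ≈ 30.281.


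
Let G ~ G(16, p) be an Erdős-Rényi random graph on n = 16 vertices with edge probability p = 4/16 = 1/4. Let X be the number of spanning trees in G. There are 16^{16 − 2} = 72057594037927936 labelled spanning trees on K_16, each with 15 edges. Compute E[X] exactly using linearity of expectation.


K_16 has 16^{16 − 2} = 72057594037927936 labelled spanning trees.
For each such spanning tree H, let X_H = 1 if all 15 edges of H are present in G. Then P[X_H = 1] = p^{15} = (1/4)^{15} = 1/1073741824.
By linearity: E[X] = Σ_H E[X_H] = 72057594037927936 · p^{15} = 72057594037927936 · 1/1073741824 = 67108864.
Numerically: E[X] ≈ 6.7109e+07.

E[X] = 72057594037927936 · (1/4)^{15} = 67108864 ≈ 6.7109e+07.


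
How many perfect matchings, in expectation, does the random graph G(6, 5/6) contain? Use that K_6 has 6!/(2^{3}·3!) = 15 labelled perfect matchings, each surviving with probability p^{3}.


K_6 has 6!/(2^{3}·3!) = 15 labelled perfect matchings.
For each such perfect matching H, let X_H = 1 if all 3 edges of H are present in G. Then P[X_H = 1] = p^{3} = (5/6)^{3} = 125/216.
Summing the indicators: E[X] = Σ_H E[X_H] = 15 · p^{3} = 15 · 125/216 = 625/72.
Numerically: E[X] ≈ 8.6806.

E[X] = 15 · (5/6)^{3} = 625/72 ≈ 8.6806.


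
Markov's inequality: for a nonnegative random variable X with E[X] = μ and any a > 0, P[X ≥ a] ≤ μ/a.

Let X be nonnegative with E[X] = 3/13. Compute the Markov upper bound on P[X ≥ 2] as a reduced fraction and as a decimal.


μ = E[X] = 3/13, a = 2.
Markov: P[X ≥ 2] ≤ μ/a = (3/13)/2 = 3/26.
Numerically: ≈ 0.11538.
(Since a = 2 > μ = 0.23077, the bound 3/26 is < 1 and informative.)

P[X ≥ 2] ≤ 3/26 ≈ 0.11538.


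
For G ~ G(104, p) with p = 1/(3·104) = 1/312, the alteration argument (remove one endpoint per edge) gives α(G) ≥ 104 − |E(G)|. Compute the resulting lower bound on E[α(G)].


E[|E(G)|] = C(104, 2)·p = 5356 · (1/312) = 103/6.
E[α(G)] ≥ n − E[|E(G)|] = 104 − 103/6 = 521/6.
Numerically: ≈ 86.8333.
(This is only a lower bound; the true E[α(G)] may be larger.)

E[α(G)] ≥ 521/6 ≈ 86.8333.


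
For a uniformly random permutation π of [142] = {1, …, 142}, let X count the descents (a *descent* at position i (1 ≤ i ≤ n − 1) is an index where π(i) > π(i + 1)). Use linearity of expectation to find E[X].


Write X = Σ X_I over i = 1, …, 141, with X_I the indicator of one descent.
There are 141 indicators.
For each fixed i, the pair (π(i), π(i+1)) is a uniformly random ordered pair of distinct values from {1, …, 142}; by symmetry P[π(i) > π(i+1)] = 1/2.
By linearity: E[X] = 141 · (1/2) = (142 − 1) · (1/2) = 141/2 ≈ 70.50000.

E[X] = 141/2 = 70.50000.


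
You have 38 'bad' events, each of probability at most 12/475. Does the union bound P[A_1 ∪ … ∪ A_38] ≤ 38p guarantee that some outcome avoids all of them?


Union bound: P[∪_{i=1}^{38} A_i] ≤ Σ_i P[A_i] ≤ 38·p = 38·(12/475) = 24/25.
Numerically: 24/25 ≈ 0.9600000.
Is 24/25 < 1? YES.
Since P[∪ A_i] ≤ 24/25 < 1, the complement has P[∩ A_i^c] ≥ 1 − 24/25 = 1/25 > 0, so some outcome avoids every A_i.

38·p = 24/25 ≈ 0.9600000; existence CERTIFIED by the union bound.


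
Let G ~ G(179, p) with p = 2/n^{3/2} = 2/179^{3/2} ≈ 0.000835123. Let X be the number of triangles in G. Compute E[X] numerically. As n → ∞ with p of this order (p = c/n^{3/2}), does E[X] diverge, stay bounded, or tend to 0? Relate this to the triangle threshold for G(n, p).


Number of potential triangles: C(179, 3) = 939929.
Each occurs with probability p³ ≈ (0.000835123)³ ≈ 5.82440207e-10.
By linearity: E[X] = C(179, 3)·p³ ≈ 939929 · 5.82440207e-10 ≈ 0.000547.
Since α = 3/2 > 1, p = c/n^{3/2} = o(1/n) is below the triangle threshold p ~ 1/n. Asymptotically E[X] ~ (c³/6)·n^{3(1−α)} = (2³/6)·n^{-1.5} → 0, so by Markov's inequality G has no triangles w.h.p.

E[X] ≈ 0.000547; in regime p = Θ(1/n^{3/2}) E[X] tends to 0 (below the triangle threshold p ~ 1/n).


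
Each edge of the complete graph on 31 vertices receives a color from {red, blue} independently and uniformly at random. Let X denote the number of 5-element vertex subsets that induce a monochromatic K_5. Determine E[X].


Let X = Σ_S X_S over the C(31, 5) = 169911 subsets S of size 5, where X_S = 1 if the K_5 on S is monochromatic.
For a fixed S, the K_5 on S has C(5, 2) = 10 edges. P[all 10 edges red] = (1/2)^10, and likewise for blue, so P[monochromatic] = 2·(1/2)^10 = 2^{1 − 10} = 1/512.
By linearity of expectation: E[X] = C(31, 5) · 2^{1 − 10} = 169911 · 1/512 = 169911/512.
Numerically: E[X] ≈ 331.857422.

E[X] = C(31,5)·2^(1−C(5,2)) = 169911/512 ≈ 331.857422.


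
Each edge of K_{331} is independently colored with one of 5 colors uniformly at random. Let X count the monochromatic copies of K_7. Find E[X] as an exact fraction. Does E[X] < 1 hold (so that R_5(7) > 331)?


E[X] = C(331, 7) · 5^{1 − 21} = 81027017349850 · 5^{−20} = 81027017349850/95367431640625.
As a reduced fraction: E[X] = 3241080693994/3814697265625 ≈ 0.8496299.
Is E[X] < 1? YES.
Since E[X] < 1, there exists a 5-coloring of K_{331} with no monochromatic K_7; hence R_5(7) > 331.

E[X] = 3241080693994/3814697265625 ≈ 0.8496299; E[X] < 1, so R_5(7) > 331.


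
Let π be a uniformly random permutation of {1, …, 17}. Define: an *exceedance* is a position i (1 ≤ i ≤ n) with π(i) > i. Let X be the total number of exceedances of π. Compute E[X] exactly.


Write X = Σ_{i=1}^{17} X_i, where X_i = 1_{π(i) > i}.
For each fixed i, π(i) is uniform over {1, …, 17} (marginal of a uniform permutation), so P[π(i) > i] = (n − i)/n. Summing: Σ_{i=1}^{17} (n − i)/n = (0 + 1 + … + 16)/17 = 17(17 − 1)/(2·17) = (17 − 1)/2.
Hence E[X] = Σ_{i=1}^{17} (17 − i)/17 = 8 ≈ 8.00000.

E[X] = 8 = 8.00000.


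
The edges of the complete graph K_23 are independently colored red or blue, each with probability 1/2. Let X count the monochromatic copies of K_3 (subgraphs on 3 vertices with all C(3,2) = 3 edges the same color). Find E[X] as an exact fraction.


Let X = Σ_S X_S over the C(23, 3) = 1771 subsets S of size 3, where X_S = 1 if the K_3 on S is monochromatic.
For a fixed S, the K_3 on S has C(3, 2) = 3 edges. P[all 3 edges red] = (1/2)^3, and likewise for blue, so P[monochromatic] = 2·(1/2)^3 = 2^{1 − 3} = 1/4.
By linearity: E[X] = C(23, 3) · 2^{1 − 3} = 1771 · 1/4 = 1771/4.
Numerically: E[X] ≈ 442.7500.

E[X] = C(23,3)·2^(1−C(3,2)) = 1771/4 ≈ 442.7500.


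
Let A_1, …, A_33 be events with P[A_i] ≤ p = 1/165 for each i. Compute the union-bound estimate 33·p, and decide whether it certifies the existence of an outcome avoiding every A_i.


Union bound: P[∪_{i=1}^{33} A_i] ≤ Σ_i P[A_i] ≤ 33·p = 33·(1/165) = 1/5.
Numerically: 1/5 ≈ 0.2000000.
Is 1/5 < 1? YES.
Since P[∪ A_i] ≤ 1/5 < 1, the complement has P[∩ A_i^c] ≥ 1 − 1/5 = 4/5 > 0, so some outcome avoids every A_i.

33·p = 1/5 ≈ 0.2000000; existence CERTIFIED by the union bound.


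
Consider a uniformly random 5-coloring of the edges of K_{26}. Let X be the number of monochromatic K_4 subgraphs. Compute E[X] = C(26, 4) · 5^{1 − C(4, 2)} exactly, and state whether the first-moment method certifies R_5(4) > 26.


E[X] = C(26, 4) · 5^{1 − 6} = 14950 · 5^{−5} = 14950/3125.
As a reduced fraction: E[X] = 598/125 ≈ 4.7840000.
Is E[X] < 1? NO.
Since E[X] ≥ 1, the first-moment bound is inconclusive at n = 26; it does NOT by itself certify R_5(4) > 26.

E[X] = 598/125 ≈ 4.7840000; E[X] ≥ 1; first-moment method inconclusive here.


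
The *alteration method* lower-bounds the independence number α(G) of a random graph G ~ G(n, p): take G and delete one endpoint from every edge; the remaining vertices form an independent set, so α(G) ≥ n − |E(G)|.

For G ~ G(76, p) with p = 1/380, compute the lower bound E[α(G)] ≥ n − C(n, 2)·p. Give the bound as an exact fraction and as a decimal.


E[|E(G)|] = C(76, 2)·p = 2850 · (1/380) = 15/2.
E[α(G)] ≥ n − E[|E(G)|] = 76 − 15/2 = 137/2.
Numerically: ≈ 68.500.
(This is only a lower bound; the true E[α(G)] may be larger.)

E[α(G)] ≥ 137/2 ≈ 68.500.


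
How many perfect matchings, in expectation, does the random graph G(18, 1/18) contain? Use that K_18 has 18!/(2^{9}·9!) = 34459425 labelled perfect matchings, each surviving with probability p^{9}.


K_18 has 18!/(2^{9}·9!) = 34459425 labelled perfect matchings.
For each such perfect matching H, let X_H = 1 if all 9 edges of H are present in G. Then P[X_H = 1] = p^{9} = (1/18)^{9} = 1/198359290368.
By linearity: E[X] = Σ_H E[X_H] = 34459425 · p^{9} = 34459425 · 1/198359290368 = 425425/2448880128.
Numerically: E[X] ≈ 0.000174.

E[X] = 34459425 · (1/18)^{9} = 425425/2448880128 ≈ 0.000174.


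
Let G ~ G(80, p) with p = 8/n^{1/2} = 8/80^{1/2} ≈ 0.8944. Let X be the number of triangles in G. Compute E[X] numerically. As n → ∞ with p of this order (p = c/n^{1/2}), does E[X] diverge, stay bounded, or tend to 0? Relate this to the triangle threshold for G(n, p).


Number of potential triangles: C(80, 3) = 82160.
Each occurs with probability p³ ≈ (0.8944)³ ≈ 7.155418e-01.
By linearity: E[X] = C(80, 3)·p³ ≈ 82160 · 7.155418e-01 ≈ 58788.9104.
Since α = 1/2 < 1, p = c/n^{1/2} ≫ 1/n is above the triangle threshold p ~ 1/n. Asymptotically E[X] ~ (c³/6)·n^{3(1−α)} = (8³/6)·n^{1.5} → ∞; triangles are abundant w.h.p.

E[X] ≈ 58788.9104; in regime p = Θ(1/n^{1/2}) E[X] diverges (above the triangle threshold p ~ 1/n).


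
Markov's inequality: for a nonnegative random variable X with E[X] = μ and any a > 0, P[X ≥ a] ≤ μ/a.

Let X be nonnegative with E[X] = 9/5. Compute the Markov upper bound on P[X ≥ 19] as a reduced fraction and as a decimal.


μ = E[X] = 9/5, a = 19.
Markov: P[X ≥ 19] ≤ μ/a = (9/5)/19 = 9/95.
Numerically: ≈ 0.095.
(Since a = 19 > μ = 1.800, the bound 9/95 is < 1 and informative.)

P[X ≥ 19] ≤ 9/95 ≈ 0.095.


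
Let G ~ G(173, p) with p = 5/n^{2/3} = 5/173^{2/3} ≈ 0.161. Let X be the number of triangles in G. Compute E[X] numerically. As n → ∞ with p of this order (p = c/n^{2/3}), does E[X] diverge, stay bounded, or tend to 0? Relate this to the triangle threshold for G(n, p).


Number of potential triangles: C(173, 3) = 848046.
Each occurs with probability p³ ≈ (0.161)³ ≈ 4.176551e-03.
By linearity: E[X] = C(173, 3)·p³ ≈ 848046 · 4.176551e-03 ≈ 3541.9075.
Since α = 2/3 < 1, p = c/n^{2/3} ≫ 1/n is above the triangle threshold p ~ 1/n. Asymptotically E[X] ~ (c³/6)·n^{3(1−α)} = (5³/6)·n^{1} → ∞; triangles are abundant w.h.p.

E[X] ≈ 3541.9075; in regime p = Θ(1/n^{2/3}) E[X] diverges (above the triangle threshold p ~ 1/n).


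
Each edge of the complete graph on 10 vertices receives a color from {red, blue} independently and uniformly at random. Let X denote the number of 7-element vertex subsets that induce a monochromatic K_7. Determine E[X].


Let X = Σ_S X_S over the C(10, 7) = 120 subsets S of size 7, where X_S = 1 if the K_7 on S is monochromatic.
For a fixed S, the K_7 on S has C(7, 2) = 21 edges. P[all 21 edges red] = (1/2)^21, and likewise for blue, so P[monochromatic] = 2·(1/2)^21 = 2^{1 − 21} = 1/1048576.
By linearity: E[X] = C(10, 7) · 2^{1 − 21} = 120 · 1/1048576 = 15/131072.
Numerically: E[X] ≈ 0.0001.

E[X] = C(10,7)·2^(1−C(7,2)) = 15/131072 ≈ 0.0001.


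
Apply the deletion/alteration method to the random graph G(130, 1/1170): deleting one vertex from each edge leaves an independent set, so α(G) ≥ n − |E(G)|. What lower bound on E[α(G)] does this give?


E[|E(G)|] = C(130, 2)·p = 8385 · (1/1170) = 43/6.
E[α(G)] ≥ n − E[|E(G)|] = 130 − 43/6 = 737/6.
Numerically: ≈ 122.833333.
(This is only a lower bound; the true E[α(G)] may be larger.)

E[α(G)] ≥ 737/6 ≈ 122.833333.


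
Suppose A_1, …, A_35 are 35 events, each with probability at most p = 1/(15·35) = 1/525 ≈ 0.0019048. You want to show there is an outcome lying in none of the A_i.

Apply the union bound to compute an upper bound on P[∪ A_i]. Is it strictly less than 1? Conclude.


Union bound: P[∪_{i=1}^{35} A_i] ≤ Σ_i P[A_i] ≤ 35·p = 35·(1/525) = 1/15.
Numerically: 1/15 ≈ 0.0666667.
Is 1/15 < 1? YES.
Since P[∪ A_i] ≤ 1/15 < 1, the complement has P[∩ A_i^c] ≥ 1 − 1/15 = 14/15 > 0, so some outcome avoids every A_i.

35·p = 1/15 ≈ 0.0666667; existence CERTIFIED by the union bound.


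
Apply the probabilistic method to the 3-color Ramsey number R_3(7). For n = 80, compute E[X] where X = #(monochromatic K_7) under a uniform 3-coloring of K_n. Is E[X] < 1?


E[X] = C(80, 7) · 3^{1 − 21} = 3176716400 · 3^{−20} = 3176716400/3486784401.
As a reduced fraction: E[X] = 3176716400/3486784401 ≈ 0.9111.
Is E[X] < 1? YES.
Since E[X] < 1, there exists a 3-coloring of K_{80} with no monochromatic K_7; hence R_3(7) > 80.

E[X] = 3176716400/3486784401 ≈ 0.9111; E[X] < 1, so R_3(7) > 80.


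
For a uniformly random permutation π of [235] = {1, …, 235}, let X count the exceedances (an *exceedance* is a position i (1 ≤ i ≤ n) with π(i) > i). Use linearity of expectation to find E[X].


Write X = Σ_{i=1}^{235} X_i, where X_i = 1_{π(i) > i}.
For each fixed i, π(i) is uniform over {1, …, 235} (marginal of a uniform permutation), so P[π(i) > i] = (n − i)/n. Summing: Σ_{i=1}^{235} (n − i)/n = (0 + 1 + … + 234)/235 = 235(235 − 1)/(2·235) = (235 − 1)/2.
Hence E[X] = Σ_{i=1}^{235} (235 − i)/235 = 117 ≈ 117.0000.

E[X] = 117 = 117.0000.


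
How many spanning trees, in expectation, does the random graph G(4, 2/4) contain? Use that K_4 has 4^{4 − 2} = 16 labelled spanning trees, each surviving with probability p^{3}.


K_4 has 4^{4 − 2} = 16 labelled spanning trees.
For each such spanning tree H, let X_H = 1 if all 3 edges of H are present in G. Then P[X_H = 1] = p^{3} = (1/2)^{3} = 1/8.
Summing the indicators: E[X] = Σ_H E[X_H] = 16 · p^{3} = 16 · 1/8 = 2.
Numerically: E[X] ≈ 2.

E[X] = 16 · (1/2)^{3} = 2 ≈ 2.


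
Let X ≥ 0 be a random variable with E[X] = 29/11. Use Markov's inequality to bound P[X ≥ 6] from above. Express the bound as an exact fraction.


μ = E[X] = 29/11, a = 6.
Markov: P[X ≥ 6] ≤ μ/a = (29/11)/6 = 29/66.
Numerically: ≈ 0.43939.
(Since a = 6 > μ = 2.63636, the bound 29/66 is < 1 and informative.)

P[X ≥ 6] ≤ 29/66 ≈ 0.43939.


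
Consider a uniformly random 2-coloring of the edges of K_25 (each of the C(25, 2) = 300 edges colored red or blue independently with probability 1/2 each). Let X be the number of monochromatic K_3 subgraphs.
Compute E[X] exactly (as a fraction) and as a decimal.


Let X = Σ_S X_S over the C(25, 3) = 2300 subsets S of size 3, where X_S = 1 if the K_3 on S is monochromatic.
For a fixed S, the K_3 on S has C(3, 2) = 3 edges. P[all 3 edges red] = (1/2)^3, and likewise for blue, so P[monochromatic] = 2·(1/2)^3 = 2^{1 − 3} = 1/4.
By linearity of expectation: E[X] = C(25, 3) · 2^{1 − 3} = 2300 · 1/4 = 575.
Numerically: E[X] ≈ 575.00000.

E[X] = C(25,3)·2^(1−C(3,2)) = 575 ≈ 575.00000.


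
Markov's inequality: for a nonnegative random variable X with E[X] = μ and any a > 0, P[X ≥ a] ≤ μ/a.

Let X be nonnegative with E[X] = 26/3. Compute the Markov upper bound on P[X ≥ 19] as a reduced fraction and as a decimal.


μ = E[X] = 26/3, a = 19.
Markov: P[X ≥ 19] ≤ μ/a = (26/3)/19 = 26/57.
Numerically: ≈ 0.456.
(Since a = 19 > μ = 8.667, the bound 26/57 is < 1 and informative.)

P[X ≥ 19] ≤ 26/57 ≈ 0.456.


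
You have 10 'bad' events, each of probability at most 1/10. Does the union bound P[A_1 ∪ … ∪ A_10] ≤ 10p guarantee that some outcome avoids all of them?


Union bound: P[∪_{i=1}^{10} A_i] ≤ Σ_i P[A_i] ≤ 10·p = 10·(1/10) = 1.
Numerically: 1 ≈ 1.0000000.
Is 1 < 1? NO.
Since the bound 1 is ≥ 1, the union bound is uninformative here; it does NOT by itself certify existence.

10·p = 1 ≈ 1.0000000; existence NOT certified by the union bound.


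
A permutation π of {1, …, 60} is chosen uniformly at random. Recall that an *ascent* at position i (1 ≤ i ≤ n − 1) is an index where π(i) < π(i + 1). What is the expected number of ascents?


Write X = Σ X_I over i = 1, …, 59, with X_I the indicator of one ascent.
There are 59 indicators.
For each fixed i, the pair (π(i), π(i+1)) is a uniformly random ordered pair of distinct values from {1, …, 60}; by symmetry P[π(i) < π(i+1)] = 1/2.
By linearity: E[X] = 59 · (1/2) = (60 − 1) · (1/2) = 59/2 ≈ 29.500.

E[X] = 59/2 = 29.500.


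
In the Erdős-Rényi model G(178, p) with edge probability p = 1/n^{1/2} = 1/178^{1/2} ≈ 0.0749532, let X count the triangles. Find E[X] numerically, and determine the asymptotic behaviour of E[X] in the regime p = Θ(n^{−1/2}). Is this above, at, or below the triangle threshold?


Number of potential triangles: C(178, 3) = 924176.
Each occurs with probability p³ ≈ (0.0749532)³ ≈ 4.21085219e-04.
By linearity: E[X] = C(178, 3)·p³ ≈ 924176 · 4.21085219e-04 ≈ 389.156853.
Since α = 1/2 < 1, p = c/n^{1/2} ≫ 1/n is above the triangle threshold p ~ 1/n. Asymptotically E[X] ~ (c³/6)·n^{3(1−α)} = (1³/6)·n^{1.5} → ∞; triangles are abundant w.h.p.

E[X] ≈ 389.156853; in regime p = Θ(1/n^{1/2}) E[X] diverges (above the triangle threshold p ~ 1/n).


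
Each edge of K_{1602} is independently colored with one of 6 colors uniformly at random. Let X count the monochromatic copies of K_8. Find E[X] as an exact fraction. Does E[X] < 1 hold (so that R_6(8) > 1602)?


E[X] = C(1602, 8) · 6^{1 − 28} = 1057248389245018627800 · 6^{−27} = 1057248389245018627800/1023490369077469249536.
As a reduced fraction: E[X] = 14684005406180814275/14215144014964850688 ≈ 1.032983.
Is E[X] < 1? NO.
Since E[X] ≥ 1, the first-moment bound is inconclusive at n = 1602; it does NOT by itself certify R_6(8) > 1602.

E[X] = 14684005406180814275/14215144014964850688 ≈ 1.032983; E[X] ≥ 1; first-moment method inconclusive here.


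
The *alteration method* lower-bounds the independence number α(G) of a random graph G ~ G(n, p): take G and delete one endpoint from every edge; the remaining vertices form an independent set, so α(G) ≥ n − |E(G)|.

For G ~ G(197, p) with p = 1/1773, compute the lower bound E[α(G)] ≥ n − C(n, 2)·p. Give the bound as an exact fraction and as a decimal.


E[|E(G)|] = C(197, 2)·p = 19306 · (1/1773) = 98/9.
E[α(G)] ≥ n − E[|E(G)|] = 197 − 98/9 = 1675/9.
Numerically: ≈ 186.111111.
(This is only a lower bound; the true E[α(G)] may be larger.)

E[α(G)] ≥ 1675/9 ≈ 186.111111.


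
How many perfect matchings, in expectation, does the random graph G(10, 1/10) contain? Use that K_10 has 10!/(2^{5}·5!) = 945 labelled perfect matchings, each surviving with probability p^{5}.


K_10 has 10!/(2^{5}·5!) = 945 labelled perfect matchings.
For each such perfect matching H, let X_H = 1 if all 5 edges of H are present in G. Then P[X_H = 1] = p^{5} = (1/10)^{5} = 1/100000.
Summing the indicators: E[X] = Σ_H E[X_H] = 945 · p^{5} = 945 · 1/100000 = 189/20000.
Numerically: E[X] ≈ 0.00945.

E[X] = 945 · (1/10)^{5} = 189/20000 ≈ 0.00945.


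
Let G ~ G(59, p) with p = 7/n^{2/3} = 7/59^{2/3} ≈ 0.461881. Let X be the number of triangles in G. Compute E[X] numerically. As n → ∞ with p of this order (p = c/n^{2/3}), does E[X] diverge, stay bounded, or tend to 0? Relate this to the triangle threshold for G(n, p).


Number of potential triangles: C(59, 3) = 32509.
Each occurs with probability p³ ≈ (0.461881)³ ≈ 9.85349038e-02.
By linearity: E[X] = C(59, 3)·p³ ≈ 32509 · 9.85349038e-02 ≈ 3203.271186.
Since α = 2/3 < 1, p = c/n^{2/3} ≫ 1/n is above the triangle threshold p ~ 1/n. Asymptotically E[X] ~ (c³/6)·n^{3(1−α)} = (7³/6)·n^{1} → ∞; triangles are abundant w.h.p.

E[X] ≈ 3203.271186; in regime p = Θ(1/n^{2/3}) E[X] diverges (above the triangle threshold p ~ 1/n).


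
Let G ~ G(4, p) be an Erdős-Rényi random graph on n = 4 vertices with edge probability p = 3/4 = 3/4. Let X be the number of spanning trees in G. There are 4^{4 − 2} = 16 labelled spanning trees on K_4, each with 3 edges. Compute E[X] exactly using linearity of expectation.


K_4 has 4^{4 − 2} = 16 labelled spanning trees.
For each such spanning tree H, let X_H = 1 if all 3 edges of H are present in G. Then P[X_H = 1] = p^{3} = (3/4)^{3} = 27/64.
By linearity: E[X] = Σ_H E[X_H] = 16 · p^{3} = 16 · 27/64 = 27/4.
Numerically: E[X] ≈ 6.75.

E[X] = 16 · (3/4)^{3} = 27/4 ≈ 6.75.


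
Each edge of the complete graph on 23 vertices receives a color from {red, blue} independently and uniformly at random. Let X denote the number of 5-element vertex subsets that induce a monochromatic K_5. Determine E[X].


Let X = Σ_S X_S over the C(23, 5) = 33649 subsets S of size 5, where X_S = 1 if the K_5 on S is monochromatic.
For a fixed S, the K_5 on S has C(5, 2) = 10 edges. P[all 10 edges red] = (1/2)^10, and likewise for blue, so P[monochromatic] = 2·(1/2)^10 = 2^{1 − 10} = 1/512.
By linearity: E[X] = C(23, 5) · 2^{1 − 10} = 33649 · 1/512 = 33649/512.
Numerically: E[X] ≈ 65.72070.

E[X] = C(23,5)·2^(1−C(5,2)) = 33649/512 ≈ 65.72070.


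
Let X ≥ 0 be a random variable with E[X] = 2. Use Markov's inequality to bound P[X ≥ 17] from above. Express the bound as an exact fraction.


μ = E[X] = 2, a = 17.
Markov: P[X ≥ 17] ≤ μ/a = (2)/17 = 2/17.
Numerically: ≈ 0.118.
(Since a = 17 > μ = 2.000, the bound 2/17 is < 1 and informative.)

P[X ≥ 17] ≤ 2/17 ≈ 0.118.


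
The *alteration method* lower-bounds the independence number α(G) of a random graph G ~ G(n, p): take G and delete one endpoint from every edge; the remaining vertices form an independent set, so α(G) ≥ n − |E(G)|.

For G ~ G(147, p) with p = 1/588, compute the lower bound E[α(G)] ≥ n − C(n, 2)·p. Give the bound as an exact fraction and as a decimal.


E[|E(G)|] = C(147, 2)·p = 10731 · (1/588) = 73/4.
E[α(G)] ≥ n − E[|E(G)|] = 147 − 73/4 = 515/4.
Numerically: ≈ 128.750.
(This is only a lower bound; the true E[α(G)] may be larger.)

E[α(G)] ≥ 515/4 ≈ 128.750.


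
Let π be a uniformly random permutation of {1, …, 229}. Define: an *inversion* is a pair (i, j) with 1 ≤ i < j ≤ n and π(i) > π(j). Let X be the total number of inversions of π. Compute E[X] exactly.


Write X = Σ X_I over the C(229, 2) = 26106 pairs i < j, with X_I the indicator of one inversion.
There are 26106 indicators.
For each fixed pair i < j, the values π(i) and π(j) are two distinct elements of {1, …, 229} in uniformly random order; by symmetry P[π(i) > π(j)] = 1/2.
By linearity: E[X] = 26106 · (1/2) = C(229, 2) · (1/2) = 26106/2 = 13053 ≈ 13053.00000.

E[X] = 13053 = 13053.00000.


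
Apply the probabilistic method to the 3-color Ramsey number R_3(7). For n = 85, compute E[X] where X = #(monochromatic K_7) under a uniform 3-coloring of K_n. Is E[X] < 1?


E[X] = C(85, 7) · 3^{1 − 21} = 4935847320 · 3^{−20} = 4935847320/3486784401.
As a reduced fraction: E[X] = 182809160/129140163 ≈ 1.4156.
Is E[X] < 1? NO.
Since E[X] ≥ 1, the first-moment bound is inconclusive at n = 85; it does NOT by itself certify R_3(7) > 85.

E[X] = 182809160/129140163 ≈ 1.4156; E[X] ≥ 1; first-moment method inconclusive here.


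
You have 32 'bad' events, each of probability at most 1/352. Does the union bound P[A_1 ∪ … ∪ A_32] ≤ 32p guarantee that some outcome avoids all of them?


Union bound: P[∪_{i=1}^{32} A_i] ≤ Σ_i P[A_i] ≤ 32·p = 32·(1/352) = 1/11.
Numerically: 1/11 ≈ 0.0909.
Is 1/11 < 1? YES.
Since P[∪ A_i] ≤ 1/11 < 1, the complement has P[∩ A_i^c] ≥ 1 − 1/11 = 10/11 > 0, so some outcome avoids every A_i.

32·p = 1/11 ≈ 0.0909; existence CERTIFIED by the union bound.


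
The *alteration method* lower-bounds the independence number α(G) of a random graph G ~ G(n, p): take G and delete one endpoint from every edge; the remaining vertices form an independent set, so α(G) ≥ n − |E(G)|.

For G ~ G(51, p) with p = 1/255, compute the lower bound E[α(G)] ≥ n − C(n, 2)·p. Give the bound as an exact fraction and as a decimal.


E[|E(G)|] = C(51, 2)·p = 1275 · (1/255) = 5.
E[α(G)] ≥ n − E[|E(G)|] = 51 − 5 = 46.
Numerically: ≈ 46.00000.
(This is only a lower bound; the true E[α(G)] may be larger.)

E[α(G)] ≥ 46 ≈ 46.00000.


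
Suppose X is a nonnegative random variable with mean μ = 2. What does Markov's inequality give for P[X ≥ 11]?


μ = E[X] = 2, a = 11.
Markov: P[X ≥ 11] ≤ μ/a = (2)/11 = 2/11.
Numerically: ≈ 0.1818.
(Since a = 11 > μ = 2.0000, the bound 2/11 is < 1 and informative.)

P[X ≥ 11] ≤ 2/11 ≈ 0.1818.


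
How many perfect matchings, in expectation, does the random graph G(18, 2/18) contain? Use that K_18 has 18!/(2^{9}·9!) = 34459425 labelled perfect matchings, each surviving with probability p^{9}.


K_18 has 18!/(2^{9}·9!) = 34459425 labelled perfect matchings.
For each such perfect matching H, let X_H = 1 if all 9 edges of H are present in G. Then P[X_H = 1] = p^{9} = (1/9)^{9} = 1/387420489.
Summing the indicators: E[X] = Σ_H E[X_H] = 34459425 · p^{9} = 34459425 · 1/387420489 = 425425/4782969.
Numerically: E[X] ≈ 0.0889.

E[X] = 34459425 · (1/9)^{9} = 425425/4782969 ≈ 0.0889.


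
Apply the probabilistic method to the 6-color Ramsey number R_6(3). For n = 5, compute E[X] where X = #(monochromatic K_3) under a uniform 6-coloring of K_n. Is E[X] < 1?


E[X] = C(5, 3) · 6^{1 − 3} = 10 · 6^{−2} = 10/36.
As a reduced fraction: E[X] = 5/18 ≈ 0.278.
Is E[X] < 1? YES.
Since E[X] < 1, there exists a 6-coloring of K_{5} with no monochromatic K_3; hence R_6(3) > 5.

E[X] = 5/18 ≈ 0.278; E[X] < 1, so R_6(3) > 5.
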